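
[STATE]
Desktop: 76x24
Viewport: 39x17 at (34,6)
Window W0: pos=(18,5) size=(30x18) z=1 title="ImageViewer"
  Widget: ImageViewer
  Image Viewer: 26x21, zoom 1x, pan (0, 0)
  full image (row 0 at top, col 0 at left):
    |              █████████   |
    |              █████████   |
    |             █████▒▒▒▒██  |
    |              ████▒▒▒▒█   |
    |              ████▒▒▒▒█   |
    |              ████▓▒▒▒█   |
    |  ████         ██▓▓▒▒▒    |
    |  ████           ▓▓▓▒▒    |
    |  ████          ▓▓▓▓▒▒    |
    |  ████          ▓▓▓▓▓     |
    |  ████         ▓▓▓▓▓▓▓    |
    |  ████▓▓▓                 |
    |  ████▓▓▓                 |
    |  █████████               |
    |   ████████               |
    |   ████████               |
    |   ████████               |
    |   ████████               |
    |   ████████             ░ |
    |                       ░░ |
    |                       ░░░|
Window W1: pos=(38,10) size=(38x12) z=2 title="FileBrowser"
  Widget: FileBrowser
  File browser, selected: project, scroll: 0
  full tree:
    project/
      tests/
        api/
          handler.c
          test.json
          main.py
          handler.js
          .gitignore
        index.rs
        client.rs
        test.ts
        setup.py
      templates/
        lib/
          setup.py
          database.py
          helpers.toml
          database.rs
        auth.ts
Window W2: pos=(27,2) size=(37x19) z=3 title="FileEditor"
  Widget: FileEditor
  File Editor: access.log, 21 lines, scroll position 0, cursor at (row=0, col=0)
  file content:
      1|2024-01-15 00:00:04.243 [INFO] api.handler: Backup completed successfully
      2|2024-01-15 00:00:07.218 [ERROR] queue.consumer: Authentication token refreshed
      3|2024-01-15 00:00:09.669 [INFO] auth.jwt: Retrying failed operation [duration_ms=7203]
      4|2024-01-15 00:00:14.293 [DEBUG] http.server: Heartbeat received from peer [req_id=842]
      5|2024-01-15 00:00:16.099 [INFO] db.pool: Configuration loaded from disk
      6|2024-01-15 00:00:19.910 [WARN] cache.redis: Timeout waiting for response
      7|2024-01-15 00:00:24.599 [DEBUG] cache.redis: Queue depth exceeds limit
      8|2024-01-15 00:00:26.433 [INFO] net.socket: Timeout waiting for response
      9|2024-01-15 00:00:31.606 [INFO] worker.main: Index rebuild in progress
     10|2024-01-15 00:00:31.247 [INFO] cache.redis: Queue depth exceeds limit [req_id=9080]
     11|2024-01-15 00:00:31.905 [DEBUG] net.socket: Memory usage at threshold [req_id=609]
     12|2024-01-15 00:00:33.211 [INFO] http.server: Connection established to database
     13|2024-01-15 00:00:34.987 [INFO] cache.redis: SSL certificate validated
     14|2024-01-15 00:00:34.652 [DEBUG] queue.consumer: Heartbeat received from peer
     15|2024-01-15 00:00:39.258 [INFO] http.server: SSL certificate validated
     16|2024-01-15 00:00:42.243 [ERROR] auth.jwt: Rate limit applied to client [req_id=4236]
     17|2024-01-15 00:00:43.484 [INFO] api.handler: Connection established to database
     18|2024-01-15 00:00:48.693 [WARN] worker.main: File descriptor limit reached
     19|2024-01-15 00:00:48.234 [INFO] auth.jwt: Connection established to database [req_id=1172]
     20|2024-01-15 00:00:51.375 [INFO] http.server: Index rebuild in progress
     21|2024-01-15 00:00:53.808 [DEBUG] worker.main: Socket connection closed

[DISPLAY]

1-15 00:00:07.218 [ERROR] qu█┃         
1-15 00:00:09.669 [INFO] aut░┃         
1-15 00:00:14.293 [DEBUG] ht░┃         
1-15 00:00:16.099 [INFO] db.░┃         
1-15 00:00:19.910 [WARN] cac░┃━━━━━━━━━
1-15 00:00:24.599 [DEBUG] ca░┃         
1-15 00:00:26.433 [INFO] net░┃─────────
1-15 00:00:31.606 [INFO] wor░┃         
1-15 00:00:31.247 [INFO] cac░┃         
1-15 00:00:31.905 [DEBUG] ne░┃         
1-15 00:00:33.211 [INFO] htt░┃         
1-15 00:00:34.987 [INFO] cac░┃         
1-15 00:00:34.652 [DEBUG] qu░┃         
1-15 00:00:39.258 [INFO] htt▼┃         
━━━━━━━━━━━━━━━━━━━━━━━━━━━━━┛         
    ┗━━━━━━━━━━━━━━━━━━━━━━━━━━━━━━━━━━
━━━━━━━━━━━━━┛                         


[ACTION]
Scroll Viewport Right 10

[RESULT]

5 00:00:07.218 [ERROR] qu█┃            
5 00:00:09.669 [INFO] aut░┃            
5 00:00:14.293 [DEBUG] ht░┃            
5 00:00:16.099 [INFO] db.░┃            
5 00:00:19.910 [WARN] cac░┃━━━━━━━━━━━┓
5 00:00:24.599 [DEBUG] ca░┃           ┃
5 00:00:26.433 [INFO] net░┃───────────┨
5 00:00:31.606 [INFO] wor░┃           ┃
5 00:00:31.247 [INFO] cac░┃           ┃
5 00:00:31.905 [DEBUG] ne░┃           ┃
5 00:00:33.211 [INFO] htt░┃           ┃
5 00:00:34.987 [INFO] cac░┃           ┃
5 00:00:34.652 [DEBUG] qu░┃           ┃
5 00:00:39.258 [INFO] htt▼┃           ┃
━━━━━━━━━━━━━━━━━━━━━━━━━━┛           ┃
 ┗━━━━━━━━━━━━━━━━━━━━━━━━━━━━━━━━━━━━┛
━━━━━━━━━━┛                            


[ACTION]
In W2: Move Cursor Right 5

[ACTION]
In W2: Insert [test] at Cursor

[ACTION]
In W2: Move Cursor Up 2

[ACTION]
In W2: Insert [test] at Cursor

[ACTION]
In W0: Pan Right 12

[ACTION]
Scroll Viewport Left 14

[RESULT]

geVi┃2024-01-15 00:00:07.218 [ERROR] qu
────┃2024-01-15 00:00:09.669 [INFO] aut
████┃2024-01-15 00:00:14.293 [DEBUG] ht
████┃2024-01-15 00:00:16.099 [INFO] db.
██▒▒┃2024-01-15 00:00:19.910 [WARN] cac
██▒▒┃2024-01-15 00:00:24.599 [DEBUG] ca
██▒▒┃2024-01-15 00:00:26.433 [INFO] net
██▓▒┃2024-01-15 00:00:31.606 [INFO] wor
█▓▓▒┃2024-01-15 00:00:31.247 [INFO] cac
 ▓▓▓┃2024-01-15 00:00:31.905 [DEBUG] ne
▓▓▓▓┃2024-01-15 00:00:33.211 [INFO] htt
▓▓▓▓┃2024-01-15 00:00:34.987 [INFO] cac
▓▓▓▓┃2024-01-15 00:00:34.652 [DEBUG] qu
    ┃2024-01-15 00:00:39.258 [INFO] htt
    ┗━━━━━━━━━━━━━━━━━━━━━━━━━━━━━━━━━━
               ┗━━━━━━━━━━━━━━━━━━━━━━━
━━━━━━━━━━━━━━━━━━━━━━━━┛              


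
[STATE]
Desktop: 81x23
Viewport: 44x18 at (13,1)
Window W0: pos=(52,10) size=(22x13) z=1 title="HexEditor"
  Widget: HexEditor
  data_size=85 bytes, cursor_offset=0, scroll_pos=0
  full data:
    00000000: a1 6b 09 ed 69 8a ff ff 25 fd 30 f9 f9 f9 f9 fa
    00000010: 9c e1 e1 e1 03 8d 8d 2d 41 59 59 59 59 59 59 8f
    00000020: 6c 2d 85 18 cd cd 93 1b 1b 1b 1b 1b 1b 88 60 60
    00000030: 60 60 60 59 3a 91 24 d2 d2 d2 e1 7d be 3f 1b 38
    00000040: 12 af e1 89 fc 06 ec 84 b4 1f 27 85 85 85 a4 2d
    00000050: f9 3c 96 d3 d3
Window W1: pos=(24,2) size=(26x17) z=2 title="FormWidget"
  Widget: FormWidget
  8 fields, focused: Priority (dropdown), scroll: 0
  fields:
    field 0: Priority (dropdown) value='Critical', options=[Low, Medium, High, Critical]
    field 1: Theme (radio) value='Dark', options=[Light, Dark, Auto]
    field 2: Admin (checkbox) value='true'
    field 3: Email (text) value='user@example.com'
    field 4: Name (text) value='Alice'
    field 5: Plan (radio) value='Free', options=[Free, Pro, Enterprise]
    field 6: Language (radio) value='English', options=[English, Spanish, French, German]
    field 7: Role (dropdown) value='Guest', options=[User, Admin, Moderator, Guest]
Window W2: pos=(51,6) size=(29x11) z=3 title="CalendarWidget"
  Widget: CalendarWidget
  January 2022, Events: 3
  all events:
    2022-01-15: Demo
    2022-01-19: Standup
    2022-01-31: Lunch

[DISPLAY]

                                            
           ┏━━━━━━━━━━━━━━━━━━━━━━━━┓       
           ┃ FormWidget             ┃       
           ┠────────────────────────┨       
           ┃> Priority:   [Critica▼]┃       
           ┃  Theme:      ( ) Light ┃ ┏━━━━━
           ┃  Admin:      [x]       ┃ ┃ Cale
           ┃  Email:      [user@exa]┃ ┠─────
           ┃  Name:       [Alice   ]┃ ┃     
           ┃  Plan:       (●) Free  ┃ ┃Mo Tu
           ┃  Language:   (●) Englis┃ ┃     
           ┃  Role:       [Guest  ▼]┃ ┃ 3  4
           ┃                        ┃ ┃10 11
           ┃                        ┃ ┃17 18
           ┃                        ┃ ┃24 25
           ┃                        ┃ ┗━━━━━
           ┃                        ┃  ┃0000
           ┗━━━━━━━━━━━━━━━━━━━━━━━━┛  ┃0000


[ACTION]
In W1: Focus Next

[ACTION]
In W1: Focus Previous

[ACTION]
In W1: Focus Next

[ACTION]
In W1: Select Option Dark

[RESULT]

                                            
           ┏━━━━━━━━━━━━━━━━━━━━━━━━┓       
           ┃ FormWidget             ┃       
           ┠────────────────────────┨       
           ┃  Priority:   [Critica▼]┃       
           ┃> Theme:      ( ) Light ┃ ┏━━━━━
           ┃  Admin:      [x]       ┃ ┃ Cale
           ┃  Email:      [user@exa]┃ ┠─────
           ┃  Name:       [Alice   ]┃ ┃     
           ┃  Plan:       (●) Free  ┃ ┃Mo Tu
           ┃  Language:   (●) Englis┃ ┃     
           ┃  Role:       [Guest  ▼]┃ ┃ 3  4
           ┃                        ┃ ┃10 11
           ┃                        ┃ ┃17 18
           ┃                        ┃ ┃24 25
           ┃                        ┃ ┗━━━━━
           ┃                        ┃  ┃0000
           ┗━━━━━━━━━━━━━━━━━━━━━━━━┛  ┃0000


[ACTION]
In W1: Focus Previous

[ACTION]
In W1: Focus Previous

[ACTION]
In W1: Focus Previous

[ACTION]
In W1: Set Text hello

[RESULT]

                                            
           ┏━━━━━━━━━━━━━━━━━━━━━━━━┓       
           ┃ FormWidget             ┃       
           ┠────────────────────────┨       
           ┃  Priority:   [Critica▼]┃       
           ┃  Theme:      ( ) Light ┃ ┏━━━━━
           ┃  Admin:      [x]       ┃ ┃ Cale
           ┃  Email:      [user@exa]┃ ┠─────
           ┃  Name:       [Alice   ]┃ ┃     
           ┃  Plan:       (●) Free  ┃ ┃Mo Tu
           ┃> Language:   (●) Englis┃ ┃     
           ┃  Role:       [Guest  ▼]┃ ┃ 3  4
           ┃                        ┃ ┃10 11
           ┃                        ┃ ┃17 18
           ┃                        ┃ ┃24 25
           ┃                        ┃ ┗━━━━━
           ┃                        ┃  ┃0000
           ┗━━━━━━━━━━━━━━━━━━━━━━━━┛  ┃0000


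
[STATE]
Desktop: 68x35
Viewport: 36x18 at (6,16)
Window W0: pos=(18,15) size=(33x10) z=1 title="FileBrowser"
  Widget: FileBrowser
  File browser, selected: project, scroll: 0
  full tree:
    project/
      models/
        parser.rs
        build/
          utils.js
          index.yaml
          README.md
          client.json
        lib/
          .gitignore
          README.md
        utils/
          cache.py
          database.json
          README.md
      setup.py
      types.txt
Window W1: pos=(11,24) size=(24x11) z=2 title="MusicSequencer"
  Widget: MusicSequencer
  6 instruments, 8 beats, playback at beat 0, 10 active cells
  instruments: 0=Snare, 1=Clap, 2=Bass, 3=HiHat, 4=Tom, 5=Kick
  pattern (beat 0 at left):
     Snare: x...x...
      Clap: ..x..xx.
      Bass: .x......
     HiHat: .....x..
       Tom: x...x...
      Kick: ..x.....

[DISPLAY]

            ┃ FileBrowser           
            ┠───────────────────────
            ┃> [-] project/         
            ┃    [+] models/        
            ┃    setup.py           
            ┃    types.txt          
            ┃                       
            ┃                       
     ┏━━━━━━━━━━━━━━━━━━━━━━┓━━━━━━━
     ┃ MusicSequencer       ┃       
     ┠──────────────────────┨       
     ┃      ▼1234567        ┃       
     ┃ Snare█···█···        ┃       
     ┃  Clap··█··██·        ┃       
     ┃  Bass·█······        ┃       
     ┃ HiHat·····█··        ┃       
     ┃   Tom█···█···        ┃       
     ┃  Kick··█·····        ┃       


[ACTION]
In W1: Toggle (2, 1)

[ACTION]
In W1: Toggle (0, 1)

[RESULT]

            ┃ FileBrowser           
            ┠───────────────────────
            ┃> [-] project/         
            ┃    [+] models/        
            ┃    setup.py           
            ┃    types.txt          
            ┃                       
            ┃                       
     ┏━━━━━━━━━━━━━━━━━━━━━━┓━━━━━━━
     ┃ MusicSequencer       ┃       
     ┠──────────────────────┨       
     ┃      ▼1234567        ┃       
     ┃ Snare██··█···        ┃       
     ┃  Clap··█··██·        ┃       
     ┃  Bass········        ┃       
     ┃ HiHat·····█··        ┃       
     ┃   Tom█···█···        ┃       
     ┃  Kick··█·····        ┃       


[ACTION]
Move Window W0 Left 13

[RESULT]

 FileBrowser                   ┃    
───────────────────────────────┨    
> [-] project/                 ┃    
    [+] models/                ┃    
    setup.py                   ┃    
    types.txt                  ┃    
                               ┃    
                               ┃    
━━━━━┏━━━━━━━━━━━━━━━━━━━━━━┓━━┛    
     ┃ MusicSequencer       ┃       
     ┠──────────────────────┨       
     ┃      ▼1234567        ┃       
     ┃ Snare██··█···        ┃       
     ┃  Clap··█··██·        ┃       
     ┃  Bass········        ┃       
     ┃ HiHat·····█··        ┃       
     ┃   Tom█···█···        ┃       
     ┃  Kick··█·····        ┃       


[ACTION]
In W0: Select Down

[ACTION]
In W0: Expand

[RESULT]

 FileBrowser                   ┃    
───────────────────────────────┨    
  [-] project/                 ┃    
  > [-] models/                ┃    
      parser.rs                ┃    
      [+] build/               ┃    
      [+] lib/                 ┃    
      [+] utils/               ┃    
━━━━━┏━━━━━━━━━━━━━━━━━━━━━━┓━━┛    
     ┃ MusicSequencer       ┃       
     ┠──────────────────────┨       
     ┃      ▼1234567        ┃       
     ┃ Snare██··█···        ┃       
     ┃  Clap··█··██·        ┃       
     ┃  Bass········        ┃       
     ┃ HiHat·····█··        ┃       
     ┃   Tom█···█···        ┃       
     ┃  Kick··█·····        ┃       


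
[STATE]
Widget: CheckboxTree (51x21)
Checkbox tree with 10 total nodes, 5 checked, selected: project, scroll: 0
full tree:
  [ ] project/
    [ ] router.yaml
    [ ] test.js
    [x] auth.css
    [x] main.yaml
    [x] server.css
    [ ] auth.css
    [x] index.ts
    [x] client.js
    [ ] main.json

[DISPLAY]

>[-] project/                                      
   [ ] router.yaml                                 
   [ ] test.js                                     
   [x] auth.css                                    
   [x] main.yaml                                   
   [x] server.css                                  
   [ ] auth.css                                    
   [x] index.ts                                    
   [x] client.js                                   
   [ ] main.json                                   
                                                   
                                                   
                                                   
                                                   
                                                   
                                                   
                                                   
                                                   
                                                   
                                                   
                                                   


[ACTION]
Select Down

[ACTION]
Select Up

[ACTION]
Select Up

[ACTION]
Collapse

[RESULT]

>[-] project/                                      
                                                   
                                                   
                                                   
                                                   
                                                   
                                                   
                                                   
                                                   
                                                   
                                                   
                                                   
                                                   
                                                   
                                                   
                                                   
                                                   
                                                   
                                                   
                                                   
                                                   


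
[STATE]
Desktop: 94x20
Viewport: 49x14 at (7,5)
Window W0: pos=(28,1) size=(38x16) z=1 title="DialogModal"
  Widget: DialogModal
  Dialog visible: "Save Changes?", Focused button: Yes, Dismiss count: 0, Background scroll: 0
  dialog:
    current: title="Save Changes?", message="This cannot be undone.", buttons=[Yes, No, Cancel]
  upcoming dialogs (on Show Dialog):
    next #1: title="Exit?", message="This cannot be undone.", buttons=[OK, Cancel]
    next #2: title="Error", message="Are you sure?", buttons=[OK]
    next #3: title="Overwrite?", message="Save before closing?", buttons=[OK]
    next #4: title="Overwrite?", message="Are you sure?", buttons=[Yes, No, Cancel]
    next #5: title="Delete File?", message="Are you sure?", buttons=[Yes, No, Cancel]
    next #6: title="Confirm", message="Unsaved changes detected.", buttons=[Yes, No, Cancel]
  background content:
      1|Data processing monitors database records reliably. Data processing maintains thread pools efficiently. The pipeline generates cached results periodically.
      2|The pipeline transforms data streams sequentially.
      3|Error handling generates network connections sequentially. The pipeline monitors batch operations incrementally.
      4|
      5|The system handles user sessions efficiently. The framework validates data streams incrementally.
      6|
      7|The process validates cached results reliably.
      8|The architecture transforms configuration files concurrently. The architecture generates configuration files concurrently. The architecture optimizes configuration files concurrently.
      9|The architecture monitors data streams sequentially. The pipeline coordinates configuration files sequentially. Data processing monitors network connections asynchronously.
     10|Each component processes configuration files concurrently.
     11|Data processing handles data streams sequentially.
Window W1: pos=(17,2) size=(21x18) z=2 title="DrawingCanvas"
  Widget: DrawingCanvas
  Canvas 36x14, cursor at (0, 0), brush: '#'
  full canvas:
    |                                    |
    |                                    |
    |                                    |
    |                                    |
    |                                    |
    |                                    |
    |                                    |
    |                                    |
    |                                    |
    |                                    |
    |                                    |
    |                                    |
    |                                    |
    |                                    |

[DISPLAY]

          ┃+                  ┃ine transforms dat
          ┃                   ┃dling generates ne
          ┃                   ┃──────────────────
          ┃                   ┃  Save Changes?   
          ┃                   ┃is cannot be undon
          ┃                   ┃Yes]  No   Cancel 
          ┃                   ┃──────────────────
          ┃                   ┃tecture monitors d
          ┃                   ┃onent processes co
          ┃                   ┃essing handles dat
          ┃                   ┃                  
          ┃                   ┃━━━━━━━━━━━━━━━━━━
          ┃                   ┃                  
          ┃                   ┃                  


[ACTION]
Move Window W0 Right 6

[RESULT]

          ┃+                  ┃ pipeline transfor
          ┃                   ┃or handling genera
          ┃                   ┃  ┌───────────────
          ┃                   ┃ s│     Save Chang
          ┃                   ┃  │ This cannot be
          ┃                   ┃ p│  [Yes]  No   C
          ┃                   ┃ a└───────────────
          ┃                   ┃ architecture moni
          ┃                   ┃h component proces
          ┃                   ┃a processing handl
          ┃                   ┃                  
          ┃                   ┃━━━━━━━━━━━━━━━━━━
          ┃                   ┃                  
          ┃                   ┃                  


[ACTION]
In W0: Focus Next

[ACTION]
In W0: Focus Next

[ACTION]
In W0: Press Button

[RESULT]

          ┃+                  ┃ pipeline transfor
          ┃                   ┃or handling genera
          ┃                   ┃                  
          ┃                   ┃ system handles us
          ┃                   ┃                  
          ┃                   ┃ process validates
          ┃                   ┃ architecture tran
          ┃                   ┃ architecture moni
          ┃                   ┃h component proces
          ┃                   ┃a processing handl
          ┃                   ┃                  
          ┃                   ┃━━━━━━━━━━━━━━━━━━
          ┃                   ┃                  
          ┃                   ┃                  


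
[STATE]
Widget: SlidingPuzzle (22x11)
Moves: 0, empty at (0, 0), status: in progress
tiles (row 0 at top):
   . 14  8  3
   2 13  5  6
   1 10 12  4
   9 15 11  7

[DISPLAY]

┌────┬────┬────┬────┐ 
│    │ 14 │  8 │  3 │ 
├────┼────┼────┼────┤ 
│  2 │ 13 │  5 │  6 │ 
├────┼────┼────┼────┤ 
│  1 │ 10 │ 12 │  4 │ 
├────┼────┼────┼────┤ 
│  9 │ 15 │ 11 │  7 │ 
└────┴────┴────┴────┘ 
Moves: 0              
                      


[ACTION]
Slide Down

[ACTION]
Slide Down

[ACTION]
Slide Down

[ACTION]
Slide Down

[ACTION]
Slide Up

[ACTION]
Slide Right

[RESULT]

┌────┬────┬────┬────┐ 
│  2 │ 14 │  8 │  3 │ 
├────┼────┼────┼────┤ 
│    │ 13 │  5 │  6 │ 
├────┼────┼────┼────┤ 
│  1 │ 10 │ 12 │  4 │ 
├────┼────┼────┼────┤ 
│  9 │ 15 │ 11 │  7 │ 
└────┴────┴────┴────┘ 
Moves: 1              
                      


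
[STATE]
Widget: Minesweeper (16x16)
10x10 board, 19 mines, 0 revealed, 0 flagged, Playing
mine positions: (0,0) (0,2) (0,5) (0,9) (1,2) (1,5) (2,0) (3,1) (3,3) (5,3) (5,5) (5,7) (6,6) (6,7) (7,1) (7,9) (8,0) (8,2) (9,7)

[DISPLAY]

■■■■■■■■■■      
■■■■■■■■■■      
■■■■■■■■■■      
■■■■■■■■■■      
■■■■■■■■■■      
■■■■■■■■■■      
■■■■■■■■■■      
■■■■■■■■■■      
■■■■■■■■■■      
■■■■■■■■■■      
                
                
                
                
                
                


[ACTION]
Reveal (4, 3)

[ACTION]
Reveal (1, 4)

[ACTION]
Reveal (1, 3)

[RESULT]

■■■■■■■■■■      
■■■22■■■■■      
■■■■■■■■■■      
■■■■■■■■■■      
■■■2■■■■■■      
■■■■■■■■■■      
■■■■■■■■■■      
■■■■■■■■■■      
■■■■■■■■■■      
■■■■■■■■■■      
                
                
                
                
                
                


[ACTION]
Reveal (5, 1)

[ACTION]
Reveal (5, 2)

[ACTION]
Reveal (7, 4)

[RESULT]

■■■■■■■■■■      
■■■22■■■■■      
■■■■■■■■■■      
■■■■■■■■■■      
1132■■■■■■      
  1■■■■■■■      
112122■■■■      
■■■1 12■■■      
■■■1  1■■■      
■■■1  1■■■      
                
                
                
                
                
                


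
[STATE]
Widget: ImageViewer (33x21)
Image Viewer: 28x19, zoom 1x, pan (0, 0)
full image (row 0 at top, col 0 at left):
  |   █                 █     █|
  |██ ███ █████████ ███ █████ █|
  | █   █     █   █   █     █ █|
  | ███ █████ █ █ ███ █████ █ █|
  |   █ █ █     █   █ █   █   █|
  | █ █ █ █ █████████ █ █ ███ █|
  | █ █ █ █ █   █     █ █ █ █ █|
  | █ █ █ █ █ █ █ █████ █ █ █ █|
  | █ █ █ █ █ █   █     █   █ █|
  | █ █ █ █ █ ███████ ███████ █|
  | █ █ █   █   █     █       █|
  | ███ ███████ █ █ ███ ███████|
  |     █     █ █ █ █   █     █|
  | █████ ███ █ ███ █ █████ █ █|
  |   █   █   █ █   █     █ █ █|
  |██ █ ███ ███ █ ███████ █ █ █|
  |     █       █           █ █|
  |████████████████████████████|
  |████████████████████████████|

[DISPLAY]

   █                 █     █     
██ ███ █████████ ███ █████ █     
 █   █     █   █   █     █ █     
 ███ █████ █ █ ███ █████ █ █     
   █ █ █     █   █ █   █   █     
 █ █ █ █ █████████ █ █ ███ █     
 █ █ █ █ █   █     █ █ █ █ █     
 █ █ █ █ █ █ █ █████ █ █ █ █     
 █ █ █ █ █ █   █     █   █ █     
 █ █ █ █ █ ███████ ███████ █     
 █ █ █   █   █     █       █     
 ███ ███████ █ █ ███ ███████     
     █     █ █ █ █   █     █     
 █████ ███ █ ███ █ █████ █ █     
   █   █   █ █   █     █ █ █     
██ █ ███ ███ █ ███████ █ █ █     
     █       █           █ █     
████████████████████████████     
████████████████████████████     
                                 
                                 


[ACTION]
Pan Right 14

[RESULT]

       █     █                   
██ ███ █████ █                   
 █   █     █ █                   
 ███ █████ █ █                   
   █ █   █   █                   
████ █ █ ███ █                   
     █ █ █ █ █                   
 █████ █ █ █ █                   
 █     █   █ █                   
████ ███████ █                   
     █       █                   
 █ ███ ███████                   
 █ █   █     █                   
██ █ █████ █ █                   
   █     █ █ █                   
 ███████ █ █ █                   
           █ █                   
██████████████                   
██████████████                   
                                 
                                 


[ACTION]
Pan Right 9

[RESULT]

    █                            
███ █                            
  █ █                            
█ █ █                            
█   █                            
███ █                            
█ █ █                            
█ █ █                            
  █ █                            
███ █                            
    █                            
█████                            
    █                            
█ █ █                            
█ █ █                            
█ █ █                            
  █ █                            
█████                            
█████                            
                                 
                                 


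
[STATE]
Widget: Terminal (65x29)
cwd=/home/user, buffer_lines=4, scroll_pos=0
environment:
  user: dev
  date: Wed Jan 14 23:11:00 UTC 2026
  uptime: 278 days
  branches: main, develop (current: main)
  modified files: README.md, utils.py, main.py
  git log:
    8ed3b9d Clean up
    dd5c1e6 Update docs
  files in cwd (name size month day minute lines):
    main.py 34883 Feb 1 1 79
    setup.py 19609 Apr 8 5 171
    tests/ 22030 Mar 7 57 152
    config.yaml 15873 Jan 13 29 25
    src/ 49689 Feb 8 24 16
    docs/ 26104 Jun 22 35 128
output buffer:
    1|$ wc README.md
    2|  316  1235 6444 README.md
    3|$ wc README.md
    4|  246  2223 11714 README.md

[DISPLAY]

$ wc README.md                                                   
  316  1235 6444 README.md                                       
$ wc README.md                                                   
  246  2223 11714 README.md                                      
$ █                                                              
                                                                 
                                                                 
                                                                 
                                                                 
                                                                 
                                                                 
                                                                 
                                                                 
                                                                 
                                                                 
                                                                 
                                                                 
                                                                 
                                                                 
                                                                 
                                                                 
                                                                 
                                                                 
                                                                 
                                                                 
                                                                 
                                                                 
                                                                 
                                                                 


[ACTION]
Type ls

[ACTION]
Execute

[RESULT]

$ wc README.md                                                   
  316  1235 6444 README.md                                       
$ wc README.md                                                   
  246  2223 11714 README.md                                      
$ ls                                                             
main.py  setup.py  tests/  config.yaml  src/  docs/              
$ █                                                              
                                                                 
                                                                 
                                                                 
                                                                 
                                                                 
                                                                 
                                                                 
                                                                 
                                                                 
                                                                 
                                                                 
                                                                 
                                                                 
                                                                 
                                                                 
                                                                 
                                                                 
                                                                 
                                                                 
                                                                 
                                                                 
                                                                 


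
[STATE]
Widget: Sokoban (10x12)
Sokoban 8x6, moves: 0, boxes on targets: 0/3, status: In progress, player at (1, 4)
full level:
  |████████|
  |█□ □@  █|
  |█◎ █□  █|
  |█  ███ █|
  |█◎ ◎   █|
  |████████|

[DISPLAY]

████████  
█□ □@  █  
█◎ █□  █  
█  ███ █  
█◎ ◎   █  
████████  
Moves: 0  
          
          
          
          
          


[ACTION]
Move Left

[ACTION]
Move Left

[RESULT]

████████  
█□□@   █  
█◎ █□  █  
█  ███ █  
█◎ ◎   █  
████████  
Moves: 1  
          
          
          
          
          


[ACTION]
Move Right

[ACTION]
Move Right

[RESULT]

████████  
█□□  @ █  
█◎ █□  █  
█  ███ █  
█◎ ◎   █  
████████  
Moves: 3  
          
          
          
          
          


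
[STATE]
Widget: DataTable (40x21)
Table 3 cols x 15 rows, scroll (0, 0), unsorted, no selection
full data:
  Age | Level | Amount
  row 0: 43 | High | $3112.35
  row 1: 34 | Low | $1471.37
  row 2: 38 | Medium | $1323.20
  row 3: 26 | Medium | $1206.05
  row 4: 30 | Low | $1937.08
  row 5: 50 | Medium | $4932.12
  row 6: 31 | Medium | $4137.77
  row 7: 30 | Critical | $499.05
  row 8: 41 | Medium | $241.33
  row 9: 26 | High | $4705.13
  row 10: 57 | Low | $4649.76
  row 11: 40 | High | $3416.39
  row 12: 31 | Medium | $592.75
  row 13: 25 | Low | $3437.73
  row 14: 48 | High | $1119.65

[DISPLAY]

Age│Level   │Amount                     
───┼────────┼────────                   
43 │High    │$3112.35                   
34 │Low     │$1471.37                   
38 │Medium  │$1323.20                   
26 │Medium  │$1206.05                   
30 │Low     │$1937.08                   
50 │Medium  │$4932.12                   
31 │Medium  │$4137.77                   
30 │Critical│$499.05                    
41 │Medium  │$241.33                    
26 │High    │$4705.13                   
57 │Low     │$4649.76                   
40 │High    │$3416.39                   
31 │Medium  │$592.75                    
25 │Low     │$3437.73                   
48 │High    │$1119.65                   
                                        
                                        
                                        
                                        


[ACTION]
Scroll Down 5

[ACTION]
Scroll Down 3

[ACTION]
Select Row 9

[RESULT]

Age│Level   │Amount                     
───┼────────┼────────                   
43 │High    │$3112.35                   
34 │Low     │$1471.37                   
38 │Medium  │$1323.20                   
26 │Medium  │$1206.05                   
30 │Low     │$1937.08                   
50 │Medium  │$4932.12                   
31 │Medium  │$4137.77                   
30 │Critical│$499.05                    
41 │Medium  │$241.33                    
>6 │High    │$4705.13                   
57 │Low     │$4649.76                   
40 │High    │$3416.39                   
31 │Medium  │$592.75                    
25 │Low     │$3437.73                   
48 │High    │$1119.65                   
                                        
                                        
                                        
                                        


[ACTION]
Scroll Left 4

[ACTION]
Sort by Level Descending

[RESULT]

Age│Level  ▼│Amount                     
───┼────────┼────────                   
38 │Medium  │$1323.20                   
26 │Medium  │$1206.05                   
50 │Medium  │$4932.12                   
31 │Medium  │$4137.77                   
41 │Medium  │$241.33                    
31 │Medium  │$592.75                    
34 │Low     │$1471.37                   
30 │Low     │$1937.08                   
57 │Low     │$4649.76                   
>5 │Low     │$3437.73                   
43 │High    │$3112.35                   
26 │High    │$4705.13                   
40 │High    │$3416.39                   
48 │High    │$1119.65                   
30 │Critical│$499.05                    
                                        
                                        
                                        
                                        


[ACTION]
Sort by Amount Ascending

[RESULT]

Age│Level   │Amount ▲                   
───┼────────┼────────                   
41 │Medium  │$241.33                    
30 │Critical│$499.05                    
31 │Medium  │$592.75                    
48 │High    │$1119.65                   
26 │Medium  │$1206.05                   
38 │Medium  │$1323.20                   
34 │Low     │$1471.37                   
30 │Low     │$1937.08                   
43 │High    │$3112.35                   
>0 │High    │$3416.39                   
25 │Low     │$3437.73                   
31 │Medium  │$4137.77                   
57 │Low     │$4649.76                   
26 │High    │$4705.13                   
50 │Medium  │$4932.12                   
                                        
                                        
                                        
                                        
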